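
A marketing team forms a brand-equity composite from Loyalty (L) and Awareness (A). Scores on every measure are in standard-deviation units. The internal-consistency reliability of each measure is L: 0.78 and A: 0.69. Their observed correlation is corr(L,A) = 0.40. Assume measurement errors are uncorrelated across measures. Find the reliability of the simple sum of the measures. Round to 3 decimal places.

0.811

Var(L+A) = 2 + 2·[0.40] = 2 + 0.8 = 2.8.
With uncorrelated errors the cross-covariances are all true-score covariance, so they carry over unchanged; only the diagonal terms shrink to ρᵢσᵢ².
True-score variance = [0.78 + 0.69] + 0.8 = 1.47 + 0.8 = 2.27.
Reliability = 2.27 / 2.8 = 0.811.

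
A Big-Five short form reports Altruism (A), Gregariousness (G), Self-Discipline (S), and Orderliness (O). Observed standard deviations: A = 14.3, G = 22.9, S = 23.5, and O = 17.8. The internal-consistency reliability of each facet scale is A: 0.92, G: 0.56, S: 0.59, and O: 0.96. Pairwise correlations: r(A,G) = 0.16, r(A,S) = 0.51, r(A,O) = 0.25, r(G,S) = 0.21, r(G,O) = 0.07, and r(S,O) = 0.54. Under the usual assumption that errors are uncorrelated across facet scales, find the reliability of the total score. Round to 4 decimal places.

Var(A+G+S+O) = 14.3² + 22.9² + 23.5² + 17.8² + 2·[14.3·22.9·0.16 + 14.3·23.5·0.51 + 14.3·17.8·0.25 + 22.9·23.5·0.21 + 22.9·17.8·0.07 + 23.5·17.8·0.54] = 1597.99 + 1309.69 = 2907.68.
With uncorrelated errors the cross-covariances are all true-score covariance, so they carry over unchanged; only the diagonal terms shrink to ρᵢσᵢ².
True-score variance = [14.3²·0.92 + 22.9²·0.56 + 23.5²·0.59 + 17.8²·0.96] + 1309.69 = 1111.79 + 1309.69 = 2421.48.
Reliability = 2421.48 / 2907.68 = 0.8328.

0.8328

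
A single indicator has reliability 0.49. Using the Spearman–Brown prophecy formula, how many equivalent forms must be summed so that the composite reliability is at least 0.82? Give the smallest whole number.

5

k ≥ ρ*(1−ρ₁)/(ρ₁(1−ρ*)) = 0.82·0.51 / (0.49·0.18) = 4.741.
Smallest integer k = 5.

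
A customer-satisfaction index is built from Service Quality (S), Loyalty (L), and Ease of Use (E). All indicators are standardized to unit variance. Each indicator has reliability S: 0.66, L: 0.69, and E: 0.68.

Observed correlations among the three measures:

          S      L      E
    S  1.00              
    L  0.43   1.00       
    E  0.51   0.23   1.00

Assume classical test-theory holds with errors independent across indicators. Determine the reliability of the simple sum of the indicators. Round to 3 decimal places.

0.818

Var(S+L+E) = 3 + 2·[0.43 + 0.51 + 0.23] = 3 + 2.34 = 5.34.
Under uncorrelated errors the observed covariances equal the true-score covariances, so only the own-variance terms attenuate.
True-score variance = [0.66 + 0.69 + 0.68] + 2.34 = 2.03 + 2.34 = 4.37.
Reliability = 4.37 / 5.34 = 0.818.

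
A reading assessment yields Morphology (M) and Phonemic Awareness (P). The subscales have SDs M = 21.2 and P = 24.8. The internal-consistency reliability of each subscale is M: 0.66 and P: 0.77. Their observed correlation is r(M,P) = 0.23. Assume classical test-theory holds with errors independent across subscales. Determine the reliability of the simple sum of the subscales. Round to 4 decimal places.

Var(M+P) = 21.2² + 24.8² + 2·[21.2·24.8·0.23] = 1064.48 + 241.85 = 1306.33.
With uncorrelated errors the cross-covariances are all true-score covariance, so they carry over unchanged; only the diagonal terms shrink to ρᵢσᵢ².
True-score variance = [21.2²·0.66 + 24.8²·0.77] + 241.85 = 770.211 + 241.85 = 1012.06.
Reliability = 1012.06 / 1306.33 = 0.7747.

0.7747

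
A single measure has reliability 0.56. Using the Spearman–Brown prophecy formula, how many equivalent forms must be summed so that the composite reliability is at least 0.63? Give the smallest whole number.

k ≥ ρ*(1−ρ₁)/(ρ₁(1−ρ*)) = 0.63·0.44 / (0.56·0.37) = 1.338.
Smallest integer k = 2.

2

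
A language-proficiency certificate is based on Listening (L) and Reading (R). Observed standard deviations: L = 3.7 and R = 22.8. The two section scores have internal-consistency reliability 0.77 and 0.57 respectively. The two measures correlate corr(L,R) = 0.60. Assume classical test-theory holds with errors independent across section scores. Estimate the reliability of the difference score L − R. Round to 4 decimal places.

0.4756

Var(L−R) = 3.7² + 22.8² − 2·3.7·22.8·0.60 = 533.53 − 101.232 = 432.298.
With uncorrelated errors the cross-covariances are all true-score covariance, so they carry over unchanged; only the diagonal terms shrink to ρᵢσᵢ².
True-score variance = [3.7²·0.77 + 22.8²·0.57] − 101.232 = 306.85 − 101.232 = 205.618.
Reliability = 205.618 / 432.298 = 0.4756.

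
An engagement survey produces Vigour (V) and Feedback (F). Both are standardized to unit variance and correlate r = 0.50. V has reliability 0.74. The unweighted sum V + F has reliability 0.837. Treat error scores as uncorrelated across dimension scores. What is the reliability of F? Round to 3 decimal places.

0.771

Var(V+F) = 2 + 2·0.50 = 3.000.
True-score variance = ρ_V + ρ_F + 2·0.50, so 0.837 = (0.74 + ρ_F + 1.00) / 3.000.
ρ_F = 0.837·3.000 − 0.74 − 1.00 = 0.771.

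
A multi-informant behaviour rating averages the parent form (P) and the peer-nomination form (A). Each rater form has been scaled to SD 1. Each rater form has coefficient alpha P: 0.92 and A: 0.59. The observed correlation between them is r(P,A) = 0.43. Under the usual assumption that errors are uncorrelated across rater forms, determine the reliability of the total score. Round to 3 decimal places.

Var(P+A) = 2 + 2·[0.43] = 2 + 0.86 = 2.86.
With uncorrelated errors the cross-covariances are all true-score covariance, so they carry over unchanged; only the diagonal terms shrink to ρᵢσᵢ².
True-score variance = [0.92 + 0.59] + 0.86 = 1.51 + 0.86 = 2.37.
Reliability = 2.37 / 2.86 = 0.829.

0.829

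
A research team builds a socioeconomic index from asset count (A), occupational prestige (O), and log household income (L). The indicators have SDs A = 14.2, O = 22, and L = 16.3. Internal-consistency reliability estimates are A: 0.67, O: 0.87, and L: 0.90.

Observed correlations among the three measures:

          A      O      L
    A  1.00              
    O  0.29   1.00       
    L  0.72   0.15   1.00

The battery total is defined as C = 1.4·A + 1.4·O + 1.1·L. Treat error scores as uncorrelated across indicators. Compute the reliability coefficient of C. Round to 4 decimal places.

0.8941

Var(C) = 1.4²·14.2² + 1.4²·22² + 1.1²·16.3² + 2·[1.96·14.2·22·0.29 + 1.54·14.2·16.3·0.72 + 1.54·22·16.3·0.15] = 1665.34 + 1034.1 = 2699.43.
Under uncorrelated errors the observed covariances equal the true-score covariances, so only the own-variance terms attenuate.
True-score variance = [1.4²·14.2²·0.67 + 1.4²·22²·0.87 + 1.1²·16.3²·0.90] + 1034.1 = 1379.45 + 1034.1 = 2413.54.
Reliability = 2413.54 / 2699.43 = 0.8941.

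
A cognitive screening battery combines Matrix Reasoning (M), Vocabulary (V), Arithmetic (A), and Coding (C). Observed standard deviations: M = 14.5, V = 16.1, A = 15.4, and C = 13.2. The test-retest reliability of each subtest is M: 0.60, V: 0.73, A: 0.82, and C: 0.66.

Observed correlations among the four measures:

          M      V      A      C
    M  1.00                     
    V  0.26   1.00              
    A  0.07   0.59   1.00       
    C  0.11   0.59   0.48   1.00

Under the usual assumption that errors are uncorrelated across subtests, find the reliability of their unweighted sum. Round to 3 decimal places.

0.859

Var(M+V+A+C) = 14.5² + 16.1² + 15.4² + 13.2² + 2·[14.5·16.1·0.26 + 14.5·15.4·0.07 + 14.5·13.2·0.11 + 16.1·15.4·0.59 + 16.1·13.2·0.59 + 15.4·13.2·0.48] = 880.86 + 933.256 = 1814.12.
With uncorrelated errors the cross-covariances are all true-score covariance, so they carry over unchanged; only the diagonal terms shrink to ρᵢσᵢ².
True-score variance = [14.5²·0.60 + 16.1²·0.73 + 15.4²·0.82 + 13.2²·0.66] + 933.256 = 624.843 + 933.256 = 1558.1.
Reliability = 1558.1 / 1814.12 = 0.859.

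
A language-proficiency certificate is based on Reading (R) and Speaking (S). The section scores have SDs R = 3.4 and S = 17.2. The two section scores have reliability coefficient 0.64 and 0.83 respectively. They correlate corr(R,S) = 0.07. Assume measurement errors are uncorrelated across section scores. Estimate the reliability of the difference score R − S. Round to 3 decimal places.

0.818

Var(R−S) = 3.4² + 17.2² − 2·3.4·17.2·0.07 = 307.4 − 8.1872 = 299.213.
With uncorrelated errors the cross-covariances are all true-score covariance, so they carry over unchanged; only the diagonal terms shrink to ρᵢσᵢ².
True-score variance = [3.4²·0.64 + 17.2²·0.83] − 8.1872 = 252.946 − 8.1872 = 244.758.
Reliability = 244.758 / 299.213 = 0.818.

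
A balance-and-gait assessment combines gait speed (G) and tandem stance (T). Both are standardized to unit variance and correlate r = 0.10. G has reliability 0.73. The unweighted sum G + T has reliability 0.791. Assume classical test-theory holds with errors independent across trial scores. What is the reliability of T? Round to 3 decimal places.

0.810

Var(G+T) = 2 + 2·0.10 = 2.200.
True-score variance = ρ_G + ρ_T + 2·0.10, so 0.791 = (0.73 + ρ_T + 0.20) / 2.200.
ρ_T = 0.791·2.200 − 0.73 − 0.20 = 0.810.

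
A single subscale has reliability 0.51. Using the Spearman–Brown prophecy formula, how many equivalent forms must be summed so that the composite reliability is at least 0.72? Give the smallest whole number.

k ≥ ρ*(1−ρ₁)/(ρ₁(1−ρ*)) = 0.72·0.49 / (0.51·0.28) = 2.471.
Smallest integer k = 3.

3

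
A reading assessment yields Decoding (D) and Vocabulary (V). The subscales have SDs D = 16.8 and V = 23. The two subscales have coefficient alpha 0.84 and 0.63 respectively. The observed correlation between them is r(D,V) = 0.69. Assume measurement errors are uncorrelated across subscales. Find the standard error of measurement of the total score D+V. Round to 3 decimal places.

Var(total) = 811.24 + 533.232 = 1344.47.
True-score variance = 570.352 + 533.232 = 1103.58, so reliability = 0.8208.
Error variance = 1344.47 − 1103.58 = 240.888; SEM = √240.888 = 15.521.

15.521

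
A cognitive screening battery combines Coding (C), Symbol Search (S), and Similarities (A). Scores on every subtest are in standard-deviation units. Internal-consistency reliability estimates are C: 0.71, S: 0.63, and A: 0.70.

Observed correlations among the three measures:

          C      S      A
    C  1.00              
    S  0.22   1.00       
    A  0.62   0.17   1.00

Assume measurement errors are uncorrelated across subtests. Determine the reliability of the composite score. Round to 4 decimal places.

Var(C+S+A) = 3 + 2·[0.22 + 0.62 + 0.17] = 3 + 2.02 = 5.02.
Because errors are independent across components, Cov(Tᵢ,Tⱼ) = Cov(Xᵢ,Xⱼ); the off-diagonal part of the true-score variance is the same as above.
True-score variance = [0.71 + 0.63 + 0.70] + 2.02 = 2.04 + 2.02 = 4.06.
Reliability = 4.06 / 5.02 = 0.8088.

0.8088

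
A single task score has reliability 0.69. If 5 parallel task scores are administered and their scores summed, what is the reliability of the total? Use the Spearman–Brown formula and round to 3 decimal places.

ρ_k = kρ / (1 + (k−1)ρ) = 5·0.69 / (1 + 4·0.69) = 3.450 / 3.760 = 0.918.

0.918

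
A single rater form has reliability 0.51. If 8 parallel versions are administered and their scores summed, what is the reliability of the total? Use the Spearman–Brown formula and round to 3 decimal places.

ρ_k = kρ / (1 + (k−1)ρ) = 8·0.51 / (1 + 7·0.51) = 4.080 / 4.570 = 0.893.

0.893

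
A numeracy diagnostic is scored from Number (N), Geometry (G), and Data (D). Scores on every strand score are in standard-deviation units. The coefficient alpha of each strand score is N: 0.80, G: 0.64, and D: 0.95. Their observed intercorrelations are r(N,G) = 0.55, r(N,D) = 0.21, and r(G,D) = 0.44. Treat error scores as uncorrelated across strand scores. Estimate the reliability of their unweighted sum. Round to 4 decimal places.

0.8870

Var(N+G+D) = 3 + 2·[0.55 + 0.21 + 0.44] = 3 + 2.4 = 5.4.
With uncorrelated errors the cross-covariances are all true-score covariance, so they carry over unchanged; only the diagonal terms shrink to ρᵢσᵢ².
True-score variance = [0.80 + 0.64 + 0.95] + 2.4 = 2.39 + 2.4 = 4.79.
Reliability = 4.79 / 5.4 = 0.8870.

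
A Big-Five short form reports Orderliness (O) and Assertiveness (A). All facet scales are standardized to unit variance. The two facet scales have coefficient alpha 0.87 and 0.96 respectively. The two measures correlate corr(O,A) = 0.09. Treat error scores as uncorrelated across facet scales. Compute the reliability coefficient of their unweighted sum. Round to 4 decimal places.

0.9220

Var(O+A) = 2 + 2·[0.09] = 2 + 0.18 = 2.18.
Because errors are independent across components, Cov(Tᵢ,Tⱼ) = Cov(Xᵢ,Xⱼ); the off-diagonal part of the true-score variance is the same as above.
True-score variance = [0.87 + 0.96] + 0.18 = 1.83 + 0.18 = 2.01.
Reliability = 2.01 / 2.18 = 0.9220.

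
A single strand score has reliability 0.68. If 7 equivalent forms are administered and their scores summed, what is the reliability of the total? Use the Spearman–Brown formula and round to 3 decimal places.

0.937

ρ_k = kρ / (1 + (k−1)ρ) = 7·0.68 / (1 + 6·0.68) = 4.760 / 5.080 = 0.937.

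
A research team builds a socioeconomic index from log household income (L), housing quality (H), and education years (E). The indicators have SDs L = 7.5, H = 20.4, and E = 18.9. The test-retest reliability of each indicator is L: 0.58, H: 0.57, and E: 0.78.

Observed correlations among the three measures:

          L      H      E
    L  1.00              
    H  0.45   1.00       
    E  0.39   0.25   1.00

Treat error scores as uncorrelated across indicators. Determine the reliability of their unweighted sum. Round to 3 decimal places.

0.779

Var(L+H+E) = 7.5² + 20.4² + 18.9² + 2·[7.5·20.4·0.45 + 7.5·18.9·0.39 + 20.4·18.9·0.25] = 829.62 + 441.045 = 1270.66.
Under uncorrelated errors the observed covariances equal the true-score covariances, so only the own-variance terms attenuate.
True-score variance = [7.5²·0.58 + 20.4²·0.57 + 18.9²·0.78] + 441.045 = 548.46 + 441.045 = 989.505.
Reliability = 989.505 / 1270.66 = 0.779.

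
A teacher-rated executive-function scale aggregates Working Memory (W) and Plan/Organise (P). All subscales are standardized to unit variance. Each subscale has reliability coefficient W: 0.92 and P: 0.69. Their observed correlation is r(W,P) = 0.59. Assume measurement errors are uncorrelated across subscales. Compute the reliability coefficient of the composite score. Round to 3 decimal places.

0.877

Var(W+P) = 2 + 2·[0.59] = 2 + 1.18 = 3.18.
Under uncorrelated errors the observed covariances equal the true-score covariances, so only the own-variance terms attenuate.
True-score variance = [0.92 + 0.69] + 1.18 = 1.61 + 1.18 = 2.79.
Reliability = 2.79 / 3.18 = 0.877.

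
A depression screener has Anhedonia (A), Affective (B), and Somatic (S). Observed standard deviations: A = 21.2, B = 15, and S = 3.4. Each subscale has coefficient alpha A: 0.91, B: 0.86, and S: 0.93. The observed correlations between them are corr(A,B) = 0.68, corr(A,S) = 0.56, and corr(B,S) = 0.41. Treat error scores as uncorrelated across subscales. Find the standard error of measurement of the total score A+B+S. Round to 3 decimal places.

Var(total) = 686 + 555.03 = 1241.03.
True-score variance = 613.241 + 555.03 = 1168.27, so reliability = 0.9414.
Error variance = 1241.03 − 1168.27 = 72.7588; SEM = √72.7588 = 8.530.

8.530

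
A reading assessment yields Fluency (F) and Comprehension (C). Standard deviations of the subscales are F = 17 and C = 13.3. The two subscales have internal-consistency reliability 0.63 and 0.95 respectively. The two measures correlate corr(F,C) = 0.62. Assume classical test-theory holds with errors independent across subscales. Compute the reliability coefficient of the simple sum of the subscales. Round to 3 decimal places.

0.845

Var(F+C) = 17² + 13.3² + 2·[17·13.3·0.62] = 465.89 + 280.364 = 746.254.
With uncorrelated errors the cross-covariances are all true-score covariance, so they carry over unchanged; only the diagonal terms shrink to ρᵢσᵢ².
True-score variance = [17²·0.63 + 13.3²·0.95] + 280.364 = 350.115 + 280.364 = 630.48.
Reliability = 630.48 / 746.254 = 0.845.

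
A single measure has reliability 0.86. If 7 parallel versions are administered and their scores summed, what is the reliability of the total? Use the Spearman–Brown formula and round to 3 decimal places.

ρ_k = kρ / (1 + (k−1)ρ) = 7·0.86 / (1 + 6·0.86) = 6.020 / 6.160 = 0.977.

0.977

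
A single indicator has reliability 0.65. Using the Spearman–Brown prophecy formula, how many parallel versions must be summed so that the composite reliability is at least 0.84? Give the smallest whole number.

k ≥ ρ*(1−ρ₁)/(ρ₁(1−ρ*)) = 0.84·0.35 / (0.65·0.16) = 2.827.
Smallest integer k = 3.

3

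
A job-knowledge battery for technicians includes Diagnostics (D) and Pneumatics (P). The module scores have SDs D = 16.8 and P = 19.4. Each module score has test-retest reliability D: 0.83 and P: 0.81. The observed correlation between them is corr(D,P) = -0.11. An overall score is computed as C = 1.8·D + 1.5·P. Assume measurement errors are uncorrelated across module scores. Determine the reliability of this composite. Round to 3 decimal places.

Var(C) = 1.8²·16.8² + 1.5²·19.4² + 2·[2.7·16.8·19.4·(-0.11)] = 1761.27 − 193.596 = 1567.67.
Under uncorrelated errors the observed covariances equal the true-score covariances, so only the own-variance terms attenuate.
True-score variance = [1.8²·16.8²·0.83 + 1.5²·19.4²·0.81] − 193.596 = 1444.92 − 193.596 = 1251.32.
Reliability = 1251.32 / 1567.67 = 0.798.

0.798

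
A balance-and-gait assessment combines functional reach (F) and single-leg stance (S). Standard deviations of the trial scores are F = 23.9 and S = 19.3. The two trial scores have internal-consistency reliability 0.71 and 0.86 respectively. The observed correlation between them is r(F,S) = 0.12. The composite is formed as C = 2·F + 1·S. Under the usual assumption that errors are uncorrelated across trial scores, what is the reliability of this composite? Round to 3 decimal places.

Var(C) = 2²·23.9² + 19.3² + 2·[2·23.9·19.3·0.12] = 2657.33 + 221.41 = 2878.74.
With uncorrelated errors the cross-covariances are all true-score covariance, so they carry over unchanged; only the diagonal terms shrink to ρᵢσᵢ².
True-score variance = [2²·23.9²·0.71 + 19.3²·0.86] + 221.41 = 1942.58 + 221.41 = 2163.99.
Reliability = 2163.99 / 2878.74 = 0.752.

0.752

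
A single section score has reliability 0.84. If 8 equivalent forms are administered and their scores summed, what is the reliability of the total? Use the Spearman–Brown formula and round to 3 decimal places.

ρ_k = kρ / (1 + (k−1)ρ) = 8·0.84 / (1 + 7·0.84) = 6.720 / 6.880 = 0.977.

0.977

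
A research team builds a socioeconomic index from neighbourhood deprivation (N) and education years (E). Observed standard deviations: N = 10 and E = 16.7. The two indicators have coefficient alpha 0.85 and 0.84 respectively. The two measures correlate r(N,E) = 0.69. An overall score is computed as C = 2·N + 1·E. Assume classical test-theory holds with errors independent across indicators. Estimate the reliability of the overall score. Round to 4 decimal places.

0.9082

Var(C) = 2²·10² + 16.7² + 2·[2·10·16.7·0.69] = 678.89 + 460.92 = 1139.81.
Under uncorrelated errors the observed covariances equal the true-score covariances, so only the own-variance terms attenuate.
True-score variance = [2²·10²·0.85 + 16.7²·0.84] + 460.92 = 574.268 + 460.92 = 1035.19.
Reliability = 1035.19 / 1139.81 = 0.9082.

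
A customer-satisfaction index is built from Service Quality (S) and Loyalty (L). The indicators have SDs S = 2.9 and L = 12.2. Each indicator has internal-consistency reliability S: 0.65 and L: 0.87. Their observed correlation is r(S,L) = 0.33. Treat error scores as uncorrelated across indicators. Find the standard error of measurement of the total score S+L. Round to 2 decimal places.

4.72

Var(total) = 157.25 + 23.3508 = 180.601.
True-score variance = 134.957 + 23.3508 = 158.308, so reliability = 0.8766.
Error variance = 180.601 − 158.308 = 22.2927; SEM = √22.2927 = 4.72.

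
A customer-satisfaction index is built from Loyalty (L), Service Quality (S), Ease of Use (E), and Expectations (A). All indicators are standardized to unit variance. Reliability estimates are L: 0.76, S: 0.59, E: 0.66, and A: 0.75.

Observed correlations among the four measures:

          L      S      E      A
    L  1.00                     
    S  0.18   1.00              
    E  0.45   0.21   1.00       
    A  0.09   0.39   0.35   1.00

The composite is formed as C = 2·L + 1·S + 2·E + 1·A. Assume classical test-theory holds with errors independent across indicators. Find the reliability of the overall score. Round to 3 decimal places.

0.832

Var(C) = 2² + 1 + 2² + 1 + 2·[2·0.18 + 4·0.45 + 2·0.09 + 2·0.21 + 0.39 + 2·0.35] = 10 + 7.7 = 17.7.
With uncorrelated errors the cross-covariances are all true-score covariance, so they carry over unchanged; only the diagonal terms shrink to ρᵢσᵢ².
True-score variance = [2²·0.76 + 0.59 + 2²·0.66 + 0.75] + 7.7 = 7.02 + 7.7 = 14.72.
Reliability = 14.72 / 17.7 = 0.832.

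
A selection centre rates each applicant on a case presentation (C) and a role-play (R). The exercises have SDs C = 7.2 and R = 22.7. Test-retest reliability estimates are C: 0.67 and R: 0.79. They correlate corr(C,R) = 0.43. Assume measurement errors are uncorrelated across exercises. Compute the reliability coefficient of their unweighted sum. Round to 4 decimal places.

0.8229

Var(C+R) = 7.2² + 22.7² + 2·[7.2·22.7·0.43] = 567.13 + 140.558 = 707.688.
Under uncorrelated errors the observed covariances equal the true-score covariances, so only the own-variance terms attenuate.
True-score variance = [7.2²·0.67 + 22.7²·0.79] + 140.558 = 441.812 + 140.558 = 582.37.
Reliability = 582.37 / 707.688 = 0.8229.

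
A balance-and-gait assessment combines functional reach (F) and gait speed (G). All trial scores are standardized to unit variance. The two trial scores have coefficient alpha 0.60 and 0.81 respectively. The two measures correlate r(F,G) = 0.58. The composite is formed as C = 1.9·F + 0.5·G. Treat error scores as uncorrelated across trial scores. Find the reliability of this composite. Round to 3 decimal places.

Var(C) = 1.9² + 0.5² + 2·[0.95·0.58] = 3.86 + 1.102 = 4.962.
With uncorrelated errors the cross-covariances are all true-score covariance, so they carry over unchanged; only the diagonal terms shrink to ρᵢσᵢ².
True-score variance = [1.9²·0.60 + 0.5²·0.81] + 1.102 = 2.3685 + 1.102 = 3.4705.
Reliability = 3.4705 / 4.962 = 0.699.

0.699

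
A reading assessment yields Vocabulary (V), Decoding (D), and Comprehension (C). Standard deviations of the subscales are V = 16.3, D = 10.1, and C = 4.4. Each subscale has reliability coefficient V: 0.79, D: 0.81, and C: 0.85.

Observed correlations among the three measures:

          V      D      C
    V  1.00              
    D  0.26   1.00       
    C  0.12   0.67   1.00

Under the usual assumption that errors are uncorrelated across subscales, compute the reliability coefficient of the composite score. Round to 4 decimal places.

Var(V+D+C) = 16.3² + 10.1² + 4.4² + 2·[16.3·10.1·0.26 + 16.3·4.4·0.12 + 10.1·4.4·0.67] = 387.06 + 162.37 = 549.43.
Because errors are independent across components, Cov(Tᵢ,Tⱼ) = Cov(Xᵢ,Xⱼ); the off-diagonal part of the true-score variance is the same as above.
True-score variance = [16.3²·0.79 + 10.1²·0.81 + 4.4²·0.85] + 162.37 = 308.979 + 162.37 = 471.349.
Reliability = 471.349 / 549.43 = 0.8579.

0.8579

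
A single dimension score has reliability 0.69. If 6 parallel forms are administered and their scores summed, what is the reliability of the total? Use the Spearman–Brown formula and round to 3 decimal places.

0.930

ρ_k = kρ / (1 + (k−1)ρ) = 6·0.69 / (1 + 5·0.69) = 4.140 / 4.450 = 0.930.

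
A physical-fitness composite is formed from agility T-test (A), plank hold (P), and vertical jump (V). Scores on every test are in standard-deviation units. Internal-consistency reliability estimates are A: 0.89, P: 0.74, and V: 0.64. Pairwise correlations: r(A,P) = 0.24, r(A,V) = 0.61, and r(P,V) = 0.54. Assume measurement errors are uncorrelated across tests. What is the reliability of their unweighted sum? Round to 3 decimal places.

0.874

Var(A+P+V) = 3 + 2·[0.24 + 0.61 + 0.54] = 3 + 2.78 = 5.78.
Under uncorrelated errors the observed covariances equal the true-score covariances, so only the own-variance terms attenuate.
True-score variance = [0.89 + 0.74 + 0.64] + 2.78 = 2.27 + 2.78 = 5.05.
Reliability = 5.05 / 5.78 = 0.874.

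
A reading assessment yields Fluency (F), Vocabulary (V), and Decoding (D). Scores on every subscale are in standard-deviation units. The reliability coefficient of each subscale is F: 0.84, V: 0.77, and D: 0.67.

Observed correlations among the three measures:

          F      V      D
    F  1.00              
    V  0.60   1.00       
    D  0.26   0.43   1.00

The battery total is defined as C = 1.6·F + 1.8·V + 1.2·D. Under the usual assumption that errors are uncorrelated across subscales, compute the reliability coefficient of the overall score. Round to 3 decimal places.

Var(C) = 1.6² + 1.8² + 1.2² + 2·[2.88·0.60 + 1.92·0.26 + 2.16·0.43] = 7.24 + 6.312 = 13.552.
Under uncorrelated errors the observed covariances equal the true-score covariances, so only the own-variance terms attenuate.
True-score variance = [1.6²·0.84 + 1.8²·0.77 + 1.2²·0.67] + 6.312 = 5.61 + 6.312 = 11.922.
Reliability = 11.922 / 13.552 = 0.880.

0.880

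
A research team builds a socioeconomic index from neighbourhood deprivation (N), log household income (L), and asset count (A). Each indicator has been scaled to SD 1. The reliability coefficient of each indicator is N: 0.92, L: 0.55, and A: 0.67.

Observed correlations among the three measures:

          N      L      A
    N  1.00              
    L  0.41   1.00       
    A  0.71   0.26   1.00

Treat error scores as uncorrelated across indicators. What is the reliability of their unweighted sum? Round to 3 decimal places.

0.851

Var(N+L+A) = 3 + 2·[0.41 + 0.71 + 0.26] = 3 + 2.76 = 5.76.
Under uncorrelated errors the observed covariances equal the true-score covariances, so only the own-variance terms attenuate.
True-score variance = [0.92 + 0.55 + 0.67] + 2.76 = 2.14 + 2.76 = 4.9.
Reliability = 4.9 / 5.76 = 0.851.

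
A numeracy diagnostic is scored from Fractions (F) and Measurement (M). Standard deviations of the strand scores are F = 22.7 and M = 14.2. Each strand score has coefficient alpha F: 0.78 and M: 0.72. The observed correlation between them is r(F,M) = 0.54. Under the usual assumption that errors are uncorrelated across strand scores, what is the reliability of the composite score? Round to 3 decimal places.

Var(F+M) = 22.7² + 14.2² + 2·[22.7·14.2·0.54] = 716.93 + 348.127 = 1065.06.
With uncorrelated errors the cross-covariances are all true-score covariance, so they carry over unchanged; only the diagonal terms shrink to ρᵢσᵢ².
True-score variance = [22.7²·0.78 + 14.2²·0.72] + 348.127 = 547.107 + 348.127 = 895.234.
Reliability = 895.234 / 1065.06 = 0.841.

0.841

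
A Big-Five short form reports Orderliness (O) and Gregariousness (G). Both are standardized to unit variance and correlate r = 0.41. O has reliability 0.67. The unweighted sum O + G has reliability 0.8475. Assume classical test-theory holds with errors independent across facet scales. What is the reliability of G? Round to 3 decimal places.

Var(O+G) = 2 + 2·0.41 = 2.820.
True-score variance = ρ_O + ρ_G + 2·0.41, so 0.8475 = (0.67 + ρ_G + 0.82) / 2.820.
ρ_G = 0.8475·2.820 − 0.67 − 0.82 = 0.900.

0.900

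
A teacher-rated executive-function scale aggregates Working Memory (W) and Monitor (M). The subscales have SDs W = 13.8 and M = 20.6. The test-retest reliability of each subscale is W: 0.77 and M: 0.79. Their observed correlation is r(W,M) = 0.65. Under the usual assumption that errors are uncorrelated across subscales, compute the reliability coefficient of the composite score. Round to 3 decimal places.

0.865

Var(W+M) = 13.8² + 20.6² + 2·[13.8·20.6·0.65] = 614.8 + 369.564 = 984.364.
Under uncorrelated errors the observed covariances equal the true-score covariances, so only the own-variance terms attenuate.
True-score variance = [13.8²·0.77 + 20.6²·0.79] + 369.564 = 481.883 + 369.564 = 851.447.
Reliability = 851.447 / 984.364 = 0.865.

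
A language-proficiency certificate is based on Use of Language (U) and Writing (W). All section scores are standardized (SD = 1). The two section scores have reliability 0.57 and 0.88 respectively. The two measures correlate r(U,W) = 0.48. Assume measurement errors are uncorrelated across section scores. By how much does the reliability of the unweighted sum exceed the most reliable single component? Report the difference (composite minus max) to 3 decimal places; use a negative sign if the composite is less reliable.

-0.066

Var(sum) = 2 + 0.96 = 2.96; true-score variance = 1.45 + 0.96 = 2.41; composite reliability = 0.8142.
Max component reliability = 0.8800.
Difference = 0.8142 − 0.8800 = -0.066.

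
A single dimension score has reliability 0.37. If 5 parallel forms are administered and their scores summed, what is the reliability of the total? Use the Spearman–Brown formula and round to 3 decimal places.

ρ_k = kρ / (1 + (k−1)ρ) = 5·0.37 / (1 + 4·0.37) = 1.850 / 2.480 = 0.746.

0.746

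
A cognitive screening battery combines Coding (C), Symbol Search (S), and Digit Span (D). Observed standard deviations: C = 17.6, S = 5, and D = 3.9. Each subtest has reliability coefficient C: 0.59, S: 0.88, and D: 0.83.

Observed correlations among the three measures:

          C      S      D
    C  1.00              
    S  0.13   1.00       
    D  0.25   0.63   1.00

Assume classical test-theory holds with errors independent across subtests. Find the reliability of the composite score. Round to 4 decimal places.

Var(C+S+D) = 17.6² + 5² + 3.9² + 2·[17.6·5·0.13 + 17.6·3.9·0.25 + 5·3.9·0.63] = 349.97 + 81.77 = 431.74.
Under uncorrelated errors the observed covariances equal the true-score covariances, so only the own-variance terms attenuate.
True-score variance = [17.6²·0.59 + 5²·0.88 + 3.9²·0.83] + 81.77 = 217.383 + 81.77 = 299.153.
Reliability = 299.153 / 431.74 = 0.6929.

0.6929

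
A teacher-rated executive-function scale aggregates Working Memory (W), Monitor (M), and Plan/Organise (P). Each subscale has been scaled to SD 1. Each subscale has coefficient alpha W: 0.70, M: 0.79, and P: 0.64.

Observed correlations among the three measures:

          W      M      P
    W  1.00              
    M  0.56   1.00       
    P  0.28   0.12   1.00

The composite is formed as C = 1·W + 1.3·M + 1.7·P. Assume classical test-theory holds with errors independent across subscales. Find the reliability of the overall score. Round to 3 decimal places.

0.801

Var(C) = 1 + 1.3² + 1.7² + 2·[1.3·0.56 + 1.7·0.28 + 2.21·0.12] = 5.58 + 2.9384 = 8.5184.
Because errors are independent across components, Cov(Tᵢ,Tⱼ) = Cov(Xᵢ,Xⱼ); the off-diagonal part of the true-score variance is the same as above.
True-score variance = [0.70 + 1.3²·0.79 + 1.7²·0.64] + 2.9384 = 3.8847 + 2.9384 = 6.8231.
Reliability = 6.8231 / 8.5184 = 0.801.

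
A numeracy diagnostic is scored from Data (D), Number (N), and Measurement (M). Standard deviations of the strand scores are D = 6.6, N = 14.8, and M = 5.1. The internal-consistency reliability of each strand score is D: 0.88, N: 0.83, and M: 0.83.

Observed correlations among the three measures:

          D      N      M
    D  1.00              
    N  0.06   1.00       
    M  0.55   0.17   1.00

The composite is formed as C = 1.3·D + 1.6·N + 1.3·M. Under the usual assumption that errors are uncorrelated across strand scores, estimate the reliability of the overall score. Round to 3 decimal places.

Var(C) = 1.3²·6.6² + 1.6²·14.8² + 1.3²·5.1² + 2·[2.08·6.6·14.8·0.06 + 1.69·6.6·5.1·0.55 + 2.08·14.8·5.1·0.17] = 678.316 + 140.334 = 818.65.
Under uncorrelated errors the observed covariances equal the true-score covariances, so only the own-variance terms attenuate.
True-score variance = [1.3²·6.6²·0.88 + 1.6²·14.8²·0.83 + 1.3²·5.1²·0.83] + 140.334 = 566.683 + 140.334 = 707.017.
Reliability = 707.017 / 818.65 = 0.864.

0.864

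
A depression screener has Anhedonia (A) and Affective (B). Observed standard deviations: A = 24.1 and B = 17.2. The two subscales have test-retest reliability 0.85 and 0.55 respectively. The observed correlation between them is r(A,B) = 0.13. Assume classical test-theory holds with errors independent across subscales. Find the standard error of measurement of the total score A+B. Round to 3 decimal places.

Var(total) = 876.65 + 107.775 = 984.425.
True-score variance = 656.4 + 107.775 = 764.176, so reliability = 0.7763.
Error variance = 984.425 − 764.176 = 220.25; SEM = √220.25 = 14.841.

14.841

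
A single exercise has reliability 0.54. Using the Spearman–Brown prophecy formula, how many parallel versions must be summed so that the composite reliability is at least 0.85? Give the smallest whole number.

5

k ≥ ρ*(1−ρ₁)/(ρ₁(1−ρ*)) = 0.85·0.46 / (0.54·0.15) = 4.827.
Smallest integer k = 5.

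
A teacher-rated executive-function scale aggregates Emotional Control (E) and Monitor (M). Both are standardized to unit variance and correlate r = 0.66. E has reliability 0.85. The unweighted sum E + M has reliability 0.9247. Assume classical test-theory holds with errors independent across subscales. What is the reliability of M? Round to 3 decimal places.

0.900

Var(E+M) = 2 + 2·0.66 = 3.320.
True-score variance = ρ_E + ρ_M + 2·0.66, so 0.9247 = (0.85 + ρ_M + 1.32) / 3.320.
ρ_M = 0.9247·3.320 − 0.85 − 1.32 = 0.900.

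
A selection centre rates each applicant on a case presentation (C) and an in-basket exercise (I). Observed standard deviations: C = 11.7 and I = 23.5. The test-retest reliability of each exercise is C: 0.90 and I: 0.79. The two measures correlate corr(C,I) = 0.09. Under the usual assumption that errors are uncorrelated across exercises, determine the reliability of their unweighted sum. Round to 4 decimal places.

0.8245

Var(C+I) = 11.7² + 23.5² + 2·[11.7·23.5·0.09] = 689.14 + 49.491 = 738.631.
With uncorrelated errors the cross-covariances are all true-score covariance, so they carry over unchanged; only the diagonal terms shrink to ρᵢσᵢ².
True-score variance = [11.7²·0.90 + 23.5²·0.79] + 49.491 = 559.479 + 49.491 = 608.97.
Reliability = 608.97 / 738.631 = 0.8245.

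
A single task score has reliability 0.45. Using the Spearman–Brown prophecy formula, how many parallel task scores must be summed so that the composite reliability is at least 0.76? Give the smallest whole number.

4

k ≥ ρ*(1−ρ₁)/(ρ₁(1−ρ*)) = 0.76·0.55 / (0.45·0.24) = 3.870.
Smallest integer k = 4.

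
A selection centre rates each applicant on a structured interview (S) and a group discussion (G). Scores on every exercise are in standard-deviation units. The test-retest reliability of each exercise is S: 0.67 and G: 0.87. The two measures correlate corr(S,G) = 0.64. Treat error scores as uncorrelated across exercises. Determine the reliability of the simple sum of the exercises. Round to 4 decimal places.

Var(S+G) = 2 + 2·[0.64] = 2 + 1.28 = 3.28.
Because errors are independent across components, Cov(Tᵢ,Tⱼ) = Cov(Xᵢ,Xⱼ); the off-diagonal part of the true-score variance is the same as above.
True-score variance = [0.67 + 0.87] + 1.28 = 1.54 + 1.28 = 2.82.
Reliability = 2.82 / 3.28 = 0.8598.

0.8598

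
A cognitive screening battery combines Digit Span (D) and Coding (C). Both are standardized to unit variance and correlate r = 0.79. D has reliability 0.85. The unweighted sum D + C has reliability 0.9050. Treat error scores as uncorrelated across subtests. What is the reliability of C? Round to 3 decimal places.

0.810

Var(D+C) = 2 + 2·0.79 = 3.580.
True-score variance = ρ_D + ρ_C + 2·0.79, so 0.9050 = (0.85 + ρ_C + 1.58) / 3.580.
ρ_C = 0.9050·3.580 − 0.85 − 1.58 = 0.810.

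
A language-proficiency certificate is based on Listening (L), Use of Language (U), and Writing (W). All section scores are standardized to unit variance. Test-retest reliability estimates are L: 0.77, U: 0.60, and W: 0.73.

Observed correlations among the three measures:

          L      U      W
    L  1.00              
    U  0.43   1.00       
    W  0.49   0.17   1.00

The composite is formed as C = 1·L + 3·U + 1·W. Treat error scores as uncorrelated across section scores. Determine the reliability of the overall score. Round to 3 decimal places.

Var(C) = 1 + 3² + 1 + 2·[3·0.43 + 0.49 + 3·0.17] = 11 + 4.58 = 15.58.
Under uncorrelated errors the observed covariances equal the true-score covariances, so only the own-variance terms attenuate.
True-score variance = [0.77 + 3²·0.60 + 0.73] + 4.58 = 6.9 + 4.58 = 11.48.
Reliability = 11.48 / 15.58 = 0.737.

0.737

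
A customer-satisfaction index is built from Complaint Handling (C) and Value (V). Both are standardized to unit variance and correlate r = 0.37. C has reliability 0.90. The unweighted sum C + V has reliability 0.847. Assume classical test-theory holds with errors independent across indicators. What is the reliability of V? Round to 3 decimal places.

0.681

Var(C+V) = 2 + 2·0.37 = 2.740.
True-score variance = ρ_C + ρ_V + 2·0.37, so 0.847 = (0.90 + ρ_V + 0.74) / 2.740.
ρ_V = 0.847·2.740 − 0.90 − 0.74 = 0.681.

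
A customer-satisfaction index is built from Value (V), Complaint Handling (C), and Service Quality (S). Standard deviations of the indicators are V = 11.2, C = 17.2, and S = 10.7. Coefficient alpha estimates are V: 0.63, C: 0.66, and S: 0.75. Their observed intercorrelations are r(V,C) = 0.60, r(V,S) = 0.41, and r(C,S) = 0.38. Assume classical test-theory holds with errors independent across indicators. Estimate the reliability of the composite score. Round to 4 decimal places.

0.8253

Var(V+C+S) = 11.2² + 17.2² + 10.7² + 2·[11.2·17.2·0.60 + 11.2·10.7·0.41 + 17.2·10.7·0.38] = 535.77 + 469.307 = 1005.08.
Because errors are independent across components, Cov(Tᵢ,Tⱼ) = Cov(Xᵢ,Xⱼ); the off-diagonal part of the true-score variance is the same as above.
True-score variance = [11.2²·0.63 + 17.2²·0.66 + 10.7²·0.75] + 469.307 = 360.149 + 469.307 = 829.456.
Reliability = 829.456 / 1005.08 = 0.8253.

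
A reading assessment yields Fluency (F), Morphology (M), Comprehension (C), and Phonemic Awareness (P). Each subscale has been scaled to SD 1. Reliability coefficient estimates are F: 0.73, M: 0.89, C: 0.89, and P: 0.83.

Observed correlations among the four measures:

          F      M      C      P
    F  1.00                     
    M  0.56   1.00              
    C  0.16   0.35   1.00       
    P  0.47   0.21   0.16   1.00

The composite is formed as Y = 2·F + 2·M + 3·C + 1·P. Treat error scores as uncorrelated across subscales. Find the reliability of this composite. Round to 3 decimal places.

0.917

Var(Y) = 2² + 2² + 3² + 1 + 2·[4·0.56 + 6·0.16 + 2·0.47 + 6·0.35 + 2·0.21 + 3·0.16] = 18 + 14.28 = 32.28.
With uncorrelated errors the cross-covariances are all true-score covariance, so they carry over unchanged; only the diagonal terms shrink to ρᵢσᵢ².
True-score variance = [2²·0.73 + 2²·0.89 + 3²·0.89 + 0.83] + 14.28 = 15.32 + 14.28 = 29.6.
Reliability = 29.6 / 32.28 = 0.917.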